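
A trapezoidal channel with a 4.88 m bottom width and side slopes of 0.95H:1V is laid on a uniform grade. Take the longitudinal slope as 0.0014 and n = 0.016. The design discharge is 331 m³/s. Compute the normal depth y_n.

y_n = 6.23 m

Manning's equation rearranged: A R^(2/3) = nQ / (1·√S) = 0.016 × 331 / (√0.0014) = 141.5.
Trying y = 5.12 m: A R^(2/3) = 94.94 — low.
Trying y = 7.84 m: A R^(2/3) = 229 — high.
Trying y = 6.23 m: A R^(2/3) = 141.4 — close enough.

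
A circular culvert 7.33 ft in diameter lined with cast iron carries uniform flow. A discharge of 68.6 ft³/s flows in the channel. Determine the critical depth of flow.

At critical depth, Q² T / (g A³) = 1, i.e. A³/T = Q²/g = 68.6²/32.2 = 146.1.
Trying y = 2.34 ft: A³/T = 228.6 — over.
Trying y = 1.59 ft: A³/T = 50.82 — short.
Trying y = 2.09 ft: A³/T = 147.5 — close enough.

y_c = 2.09 ft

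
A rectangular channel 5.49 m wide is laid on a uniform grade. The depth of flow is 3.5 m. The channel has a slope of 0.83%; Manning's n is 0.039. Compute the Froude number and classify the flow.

Flow area A = b·y = 5.49 × 3.5 = 19.21 m². Wetted perimeter P = b + 2y = 5.49 + 2×3.5 = 12.49 m.
Hydraulic radius R = A/P = 19.21/12.49 = 1.538 m.
V = (1/n) R^(2/3) √S = (1/0.039) × 1.538^(2/3) × √0.0083 = 3.113 m/s. Hydraulic depth D_h = A/T = 19.21/5.49 = 3.5 m.
Froude number Fr = V/√(g·D_h) = 3.113/√(9.81×3.5) = 0.531, which is less than 1, so the flow is subcritical.

subcritical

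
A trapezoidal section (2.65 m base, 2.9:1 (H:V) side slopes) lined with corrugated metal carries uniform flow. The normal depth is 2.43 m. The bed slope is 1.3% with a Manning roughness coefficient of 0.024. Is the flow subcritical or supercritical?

supercritical

With bottom width b = 2.65 m and side slope z = 2.9: A = (b + zy)y = (2.65 + 2.9×2.43)×2.43 = 23.56 m²; P = b + 2y√(1+z²) = 2.65 + 2×2.43×3.068 = 17.56 m.
Hydraulic radius R = A/P = 23.56/17.56 = 1.342 m.
V = (1/n) R^(2/3) √S = (1/0.024) × 1.342^(2/3) × √0.013 = 5.78 m/s. Hydraulic depth D_h = A/T = 23.56/16.74 = 1.407 m.
Froude number Fr = V/√(g·D_h) = 5.78/√(9.81×1.407) = 1.56, which is greater than 1, so the flow is supercritical.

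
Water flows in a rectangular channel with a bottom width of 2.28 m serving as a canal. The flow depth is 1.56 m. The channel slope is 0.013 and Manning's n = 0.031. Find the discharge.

Q = 9.9 m³/s

Flow area A = b·y = 2.28 × 1.56 = 3.557 m². Wetted perimeter P = b + 2y = 2.28 + 2×1.56 = 5.4 m.
Hydraulic radius R = A/P = 3.557/5.4 = 0.6587 m.
Manning's equation: Q = (1/n) A R^(2/3) S^(1/2) = (1/0.031) × 3.557 × 0.6587^(2/3) × 0.013^(1/2) = 9.9 m³/s.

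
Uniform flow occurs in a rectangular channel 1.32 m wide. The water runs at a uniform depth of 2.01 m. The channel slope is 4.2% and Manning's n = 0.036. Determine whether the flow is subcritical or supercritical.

Flow area A = b·y = 1.32 × 2.01 = 2.653 m². Wetted perimeter P = b + 2y = 1.32 + 2×2.01 = 5.34 m.
Hydraulic radius R = A/P = 2.653/5.34 = 0.4969 m.
V = (1/n) R^(2/3) √S = (1/0.036) × 0.4969^(2/3) × √0.042 = 3.571 m/s. Hydraulic depth D_h = A/T = 2.653/1.32 = 2.01 m.
Froude number Fr = V/√(g·D_h) = 3.571/√(9.81×2.01) = 0.804, which is less than 1, so the flow is subcritical.

subcritical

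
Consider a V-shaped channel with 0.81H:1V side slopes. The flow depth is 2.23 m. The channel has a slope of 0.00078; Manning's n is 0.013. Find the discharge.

For a triangular section with side slope z = 0.81: A = zy² = 0.81×2.23² = 4.028 m²; P = 2y√(1+z²) = 2×2.23×1.287 = 5.74 m.
Hydraulic radius R = A/P = 4.028/5.74 = 0.7018 m.
Manning's equation: Q = (1/n) A R^(2/3) S^(1/2) = (1/0.013) × 4.028 × 0.7018^(2/3) × 0.00078^(1/2) = 6.83 m³/s.

Q = 6.83 m³/s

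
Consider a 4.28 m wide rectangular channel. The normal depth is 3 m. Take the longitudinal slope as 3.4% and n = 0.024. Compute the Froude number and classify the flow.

Flow area A = b·y = 4.28 × 3 = 12.84 m². Wetted perimeter P = b + 2y = 4.28 + 2×3 = 10.28 m.
Hydraulic radius R = A/P = 12.84/10.28 = 1.249 m.
V = (1/n) R^(2/3) √S = (1/0.024) × 1.249^(2/3) × √0.034 = 8.911 m/s. Hydraulic depth D_h = A/T = 12.84/4.28 = 3 m.
Froude number Fr = V/√(g·D_h) = 8.911/√(9.81×3) = 1.64, which is greater than 1, so the flow is supercritical.

supercritical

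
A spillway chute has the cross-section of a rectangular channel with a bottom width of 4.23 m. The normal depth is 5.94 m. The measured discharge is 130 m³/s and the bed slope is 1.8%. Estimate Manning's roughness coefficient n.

Flow area A = b·y = 4.23 × 5.94 = 25.13 m². Wetted perimeter P = b + 2y = 4.23 + 2×5.94 = 16.11 m.
Hydraulic radius R = A/P = 25.13/16.11 = 1.56 m.
Rearranging Manning's equation: n = (1/Q) A R^(2/3) S^(1/2) = (1/130) × 25.13 × 1.56^(2/3) × √0.018 = 0.0349.

n = 0.0349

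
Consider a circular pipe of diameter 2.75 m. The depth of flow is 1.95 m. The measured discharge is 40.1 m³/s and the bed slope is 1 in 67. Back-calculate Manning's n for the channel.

n = 0.012

For a circular section of diameter D = 2.75 m at depth y = 1.95 m, the central angle is θ = 2 arccos(1 − 2y/D) = 4.004 rad. Then A = (D²/8)(θ − sin θ) = 4.504 m² and P = Dθ/2 = 5.506 m.
Hydraulic radius R = A/P = 4.504/5.506 = 0.8179 m.
Rearranging Manning's equation: n = (1/Q) A R^(2/3) S^(1/2) = (1/40.1) × 4.504 × 0.8179^(2/3) × √0.01493 = 0.012.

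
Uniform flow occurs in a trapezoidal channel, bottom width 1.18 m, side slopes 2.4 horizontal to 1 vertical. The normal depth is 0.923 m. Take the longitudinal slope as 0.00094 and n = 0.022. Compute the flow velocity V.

V = 0.906 m/s

With bottom width b = 1.18 m and side slope z = 2.4: A = (b + zy)y = (1.18 + 2.4×0.923)×0.923 = 3.134 m²; P = b + 2y√(1+z²) = 1.18 + 2×0.923×2.6 = 5.98 m.
Hydraulic radius R = A/P = 3.134/5.98 = 0.5241 m.
From Manning's equation, V = (1/n) R^(2/3) S^(1/2) = (1/0.022) × 0.5241^(2/3) × 0.00094^(1/2) = 0.906 m/s.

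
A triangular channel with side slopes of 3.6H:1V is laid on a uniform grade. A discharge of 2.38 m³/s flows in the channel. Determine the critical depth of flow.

y_c = 0.617 m

At critical depth, Q² T / (g A³) = 1, i.e. A³/T = Q²/g = 2.38²/9.81 = 0.5774.
Try y = 0.469 m: A³/T = 0.147 — too small.
Try y = 0.617 m: A³/T = 0.5794 — matches.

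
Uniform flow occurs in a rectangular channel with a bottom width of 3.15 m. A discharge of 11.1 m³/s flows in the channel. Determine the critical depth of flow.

For a rectangular channel, critical depth y_c = (q²/g)^(1/3) where q = Q/b = 11.1/3.15 = 3.524 m²/s.
So y_c = (3.524²/9.81)^(1/3) = 1.08 m.

y_c = 1.08 m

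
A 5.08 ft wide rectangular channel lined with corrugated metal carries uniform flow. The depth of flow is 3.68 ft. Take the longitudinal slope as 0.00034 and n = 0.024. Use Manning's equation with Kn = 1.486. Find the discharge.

Q = 28 ft³/s

Flow area A = b·y = 5.08 × 3.68 = 18.69 ft². Wetted perimeter P = b + 2y = 5.08 + 2×3.68 = 12.44 ft.
Hydraulic radius R = A/P = 18.69/12.44 = 1.503 ft.
Manning's equation: Q = (1.486/n) A R^(2/3) S^(1/2) = (1.486/0.024) × 18.69 × 1.503^(2/3) × 0.00034^(1/2) = 28 ft³/s.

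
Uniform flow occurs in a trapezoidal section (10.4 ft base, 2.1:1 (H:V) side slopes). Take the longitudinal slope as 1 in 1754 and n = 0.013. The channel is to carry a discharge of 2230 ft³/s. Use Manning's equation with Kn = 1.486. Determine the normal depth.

Manning's equation rearranged: A R^(2/3) = nQ / (1.486·√S) = 0.013 × 2230 / (1.486 × √0.0005701) = 817.
Try y = 6.63 ft: A R^(2/3) = 400.2 — low.
Try y = 10.1 ft: A R^(2/3) = 1002 — high.
Try y = 9.21 ft: A R^(2/3) = 816.3 — ≈ 817.

y_n = 9.21 ft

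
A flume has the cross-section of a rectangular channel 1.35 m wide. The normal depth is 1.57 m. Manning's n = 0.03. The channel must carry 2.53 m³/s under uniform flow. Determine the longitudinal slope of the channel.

Flow area A = b·y = 1.35 × 1.57 = 2.12 m². Wetted perimeter P = b + 2y = 1.35 + 2×1.57 = 4.49 m.
Hydraulic radius R = A/P = 2.12/4.49 = 0.472 m.
From Manning's equation, S = [nQ / (1 A R^(2/3))]² = [0.03 × 2.53 / (1 × 2.12 × 0.472^(2/3))]² = 0.00349.

S = 0.00349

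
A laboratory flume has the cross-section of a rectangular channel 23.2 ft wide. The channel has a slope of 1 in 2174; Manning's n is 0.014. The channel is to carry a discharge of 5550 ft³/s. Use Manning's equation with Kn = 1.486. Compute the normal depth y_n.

y_n = 26.2 ft

Manning's equation rearranged: A R^(2/3) = nQ / (1.486·√S) = 0.014 × 5550 / (1.486 × √0.00046) = 2438.
At y = 30.1 ft: A R^(2/3) = 2879 — over.
At y = 26.2 ft: A R^(2/3) = 2440 — matches.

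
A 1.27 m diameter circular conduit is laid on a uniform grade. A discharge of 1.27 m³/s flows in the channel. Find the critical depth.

y_c = 0.603 m

At critical depth, Q² T / (g A³) = 1, i.e. A³/T = Q²/g = 1.27²/9.81 = 0.1644.
Try y = 0.686 m: A³/T = 0.2687 — too large.
Try y = 0.488 m: A³/T = 0.07296 — too small.
Try y = 0.603 m: A³/T = 0.1642 — matches.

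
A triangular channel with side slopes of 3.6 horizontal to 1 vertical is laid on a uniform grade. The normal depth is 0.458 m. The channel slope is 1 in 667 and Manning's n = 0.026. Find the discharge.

Q = 0.411 m³/s

For a triangular section with side slope z = 3.6: A = zy² = 3.6×0.458² = 0.7552 m²; P = 2y√(1+z²) = 2×0.458×3.736 = 3.422 m.
Hydraulic radius R = A/P = 0.7552/3.422 = 0.2206 m.
Manning's equation: Q = (1/n) A R^(2/3) S^(1/2) = (1/0.026) × 0.7552 × 0.2206^(2/3) × 0.001499^(1/2) = 0.411 m³/s.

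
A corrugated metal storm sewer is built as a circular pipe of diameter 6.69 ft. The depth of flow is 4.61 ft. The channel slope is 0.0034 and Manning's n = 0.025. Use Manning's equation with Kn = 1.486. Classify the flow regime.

For a circular section of diameter D = 6.69 ft at depth y = 4.61 ft, the central angle is θ = 2 arccos(1 − 2y/D) = 3.917 rad. Then A = (D²/8)(θ − sin θ) = 25.83 ft² and P = Dθ/2 = 13.1 ft.
Hydraulic radius R = A/P = 25.83/13.1 = 1.971 ft.
V = (1.486/n) R^(2/3) √S = (1.486/0.025) × 1.971^(2/3) × √0.0034 = 5.449 ft/s. Hydraulic depth D_h = A/T = 25.83/6.193 = 4.171 ft.
Froude number Fr = V/√(g·D_h) = 5.449/√(32.2×4.171) = 0.47, which is less than 1, so the flow is subcritical.

subcritical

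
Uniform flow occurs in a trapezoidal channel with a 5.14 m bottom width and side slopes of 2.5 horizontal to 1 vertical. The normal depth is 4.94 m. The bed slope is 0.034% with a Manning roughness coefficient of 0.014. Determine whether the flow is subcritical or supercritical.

subcritical

With bottom width b = 5.14 m and side slope z = 2.5: A = (b + zy)y = (5.14 + 2.5×4.94)×4.94 = 86.4 m²; P = b + 2y√(1+z²) = 5.14 + 2×4.94×2.693 = 31.74 m.
Hydraulic radius R = A/P = 86.4/31.74 = 2.722 m.
V = (1/n) R^(2/3) √S = (1/0.014) × 2.722^(2/3) × √0.00034 = 2.568 m/s. Hydraulic depth D_h = A/T = 86.4/29.84 = 2.895 m.
Froude number Fr = V/√(g·D_h) = 2.568/√(9.81×2.895) = 0.482, which is less than 1, so the flow is subcritical.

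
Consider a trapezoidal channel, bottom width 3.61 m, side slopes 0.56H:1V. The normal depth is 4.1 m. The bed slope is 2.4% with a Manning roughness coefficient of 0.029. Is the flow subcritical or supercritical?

With bottom width b = 3.61 m and side slope z = 0.56: A = (b + zy)y = (3.61 + 0.56×4.1)×4.1 = 24.21 m²; P = b + 2y√(1+z²) = 3.61 + 2×4.1×1.146 = 13.01 m.
Hydraulic radius R = A/P = 24.21/13.01 = 1.861 m.
V = (1/n) R^(2/3) √S = (1/0.029) × 1.861^(2/3) × √0.024 = 8.084 m/s. Hydraulic depth D_h = A/T = 24.21/8.202 = 2.952 m.
Froude number Fr = V/√(g·D_h) = 8.084/√(9.81×2.952) = 1.5, which is greater than 1, so the flow is supercritical.

supercritical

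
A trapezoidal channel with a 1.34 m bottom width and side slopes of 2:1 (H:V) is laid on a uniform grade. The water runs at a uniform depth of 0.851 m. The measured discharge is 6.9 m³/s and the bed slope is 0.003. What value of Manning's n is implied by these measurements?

With bottom width b = 1.34 m and side slope z = 2: A = (b + zy)y = (1.34 + 2×0.851)×0.851 = 2.589 m²; P = b + 2y√(1+z²) = 1.34 + 2×0.851×2.236 = 5.146 m.
Hydraulic radius R = A/P = 2.589/5.146 = 0.5031 m.
Rearranging Manning's equation: n = (1/Q) A R^(2/3) S^(1/2) = (1/6.9) × 2.589 × 0.5031^(2/3) × √0.003 = 0.013.

n = 0.013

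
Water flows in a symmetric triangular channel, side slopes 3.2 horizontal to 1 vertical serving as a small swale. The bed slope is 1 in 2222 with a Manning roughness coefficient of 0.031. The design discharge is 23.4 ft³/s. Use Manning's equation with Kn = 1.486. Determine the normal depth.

Manning's equation rearranged: A R^(2/3) = nQ / (1.486·√S) = 0.031 × 23.4 / (1.486 × √0.00045) = 23.01.
Try y = 3.08 ft: A R^(2/3) = 39.24 — high.
Try y = 1.98 ft: A R^(2/3) = 12.08 — low.
Try y = 2.52 ft: A R^(2/3) = 22.98 — ≈ 23.01.

y_n = 2.52 ft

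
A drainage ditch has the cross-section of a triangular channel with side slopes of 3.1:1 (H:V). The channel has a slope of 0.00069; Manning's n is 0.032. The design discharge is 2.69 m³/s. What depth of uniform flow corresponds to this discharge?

y_n = 1.23 m

Manning's equation rearranged: A R^(2/3) = nQ / (1·√S) = 0.032 × 2.69 / (√0.00069) = 3.277.
Try y = 0.93 m: A R^(2/3) = 1.557 — too small.
Try y = 1.39 m: A R^(2/3) = 4.547 — too large.
Try y = 1.23 m: A R^(2/3) = 3.282 — ≈ 3.277.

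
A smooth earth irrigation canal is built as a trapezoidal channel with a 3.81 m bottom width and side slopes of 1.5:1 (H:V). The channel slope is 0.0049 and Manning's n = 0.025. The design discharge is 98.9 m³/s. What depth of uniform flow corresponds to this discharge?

Manning's equation rearranged: A R^(2/3) = nQ / (1·√S) = 0.025 × 98.9 / (√0.0049) = 35.32.
Try y = 2.42 m: A R^(2/3) = 22.92 — low.
Try y = 3.25 m: A R^(2/3) = 42.04 — high.
Try y = 2.99 m: A R^(2/3) = 35.33 — ≈ 35.32.

y_n = 2.99 m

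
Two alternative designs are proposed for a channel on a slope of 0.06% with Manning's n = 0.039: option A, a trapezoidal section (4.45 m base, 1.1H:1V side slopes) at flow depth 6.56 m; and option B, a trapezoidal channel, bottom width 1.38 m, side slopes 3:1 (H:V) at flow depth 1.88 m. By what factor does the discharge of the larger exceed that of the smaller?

12.6

Channel A: With bottom width b = 4.45 m and side slope z = 1.1: A = (b + zy)y = (4.45 + 1.1×6.56)×6.56 = 76.53 m²; P = b + 2y√(1+z²) = 4.45 + 2×6.56×1.487 = 23.95 m. Hydraulic radius R = A/P = 76.53/23.95 = 3.195 m. Q_A = (1/0.039)·76.53·3.195^(2/3)·√0.0006 = 104.3 m³/s.
Channel B: With bottom width b = 1.38 m and side slope z = 3: A = (b + zy)y = (1.38 + 3×1.88)×1.88 = 13.2 m²; P = b + 2y√(1+z²) = 1.38 + 2×1.88×3.162 = 13.27 m. Hydraulic radius R = A/P = 13.2/13.27 = 0.9945 m. Q_B = (1/0.039)·13.2·0.9945^(2/3)·√0.0006 = 8.259 m³/s.
The larger discharge is 104.3 m³/s and the smaller is 8.259 m³/s; the ratio is 12.6.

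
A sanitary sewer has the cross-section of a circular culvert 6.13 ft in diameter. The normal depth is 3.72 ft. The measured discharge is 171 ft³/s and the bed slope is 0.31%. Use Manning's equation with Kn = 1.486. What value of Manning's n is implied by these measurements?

For a circular section of diameter D = 6.13 ft at depth y = 3.72 ft, the central angle is θ = 2 arccos(1 − 2y/D) = 3.572 rad. Then A = (D²/8)(θ − sin θ) = 18.74 ft² and P = Dθ/2 = 10.95 ft.
Hydraulic radius R = A/P = 18.74/10.95 = 1.712 ft.
Rearranging Manning's equation: n = (1.486/Q) A R^(2/3) S^(1/2) = (1.486/171) × 18.74 × 1.712^(2/3) × √0.0031 = 0.013.

n = 0.013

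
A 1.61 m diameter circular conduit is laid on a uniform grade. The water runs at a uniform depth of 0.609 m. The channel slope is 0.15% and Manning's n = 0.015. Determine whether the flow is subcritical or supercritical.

subcritical

For a circular section of diameter D = 1.61 m at depth y = 0.609 m, the central angle is θ = 2 arccos(1 − 2y/D) = 2.65 rad. Then A = (D²/8)(θ − sin θ) = 0.7055 m² and P = Dθ/2 = 2.133 m.
Hydraulic radius R = A/P = 0.7055/2.133 = 0.3308 m.
V = (1/n) R^(2/3) √S = (1/0.015) × 0.3308^(2/3) × √0.0015 = 1.235 m/s. Hydraulic depth D_h = A/T = 0.7055/1.562 = 0.4518 m.
Froude number Fr = V/√(g·D_h) = 1.235/√(9.81×0.4518) = 0.587, which is less than 1, so the flow is subcritical.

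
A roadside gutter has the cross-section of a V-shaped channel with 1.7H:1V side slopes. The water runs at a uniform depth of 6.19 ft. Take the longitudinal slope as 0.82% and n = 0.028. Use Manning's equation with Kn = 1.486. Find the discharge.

For a triangular section with side slope z = 1.7: A = zy² = 1.7×6.19² = 65.14 ft²; P = 2y√(1+z²) = 2×6.19×1.972 = 24.42 ft.
Hydraulic radius R = A/P = 65.14/24.42 = 2.668 ft.
Manning's equation: Q = (1.486/n) A R^(2/3) S^(1/2) = (1.486/0.028) × 65.14 × 2.668^(2/3) × 0.0082^(1/2) = 602 ft³/s.

Q = 602 ft³/s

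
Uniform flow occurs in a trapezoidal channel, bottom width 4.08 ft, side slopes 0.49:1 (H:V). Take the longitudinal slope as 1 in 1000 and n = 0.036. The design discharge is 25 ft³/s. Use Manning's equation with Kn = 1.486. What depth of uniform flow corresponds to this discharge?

y_n = 2.74 ft

Manning's equation rearranged: A R^(2/3) = nQ / (1.486·√S) = 0.036 × 25 / (1.486 × √0.001) = 19.15.
At y = 1.97 ft: A R^(2/3) = 11.06 — short.
At y = 3.24 ft: A R^(2/3) = 25.39 — over.
At y = 2.74 ft: A R^(2/3) = 19.11 — matches.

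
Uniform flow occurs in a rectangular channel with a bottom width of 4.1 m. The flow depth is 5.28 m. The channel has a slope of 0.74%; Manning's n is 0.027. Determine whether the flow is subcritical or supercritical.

subcritical

Flow area A = b·y = 4.1 × 5.28 = 21.65 m². Wetted perimeter P = b + 2y = 4.1 + 2×5.28 = 14.66 m.
Hydraulic radius R = A/P = 21.65/14.66 = 1.477 m.
V = (1/n) R^(2/3) √S = (1/0.027) × 1.477^(2/3) × √0.0074 = 4.132 m/s. Hydraulic depth D_h = A/T = 21.65/4.1 = 5.28 m.
Froude number Fr = V/√(g·D_h) = 4.132/√(9.81×5.28) = 0.574, which is less than 1, so the flow is subcritical.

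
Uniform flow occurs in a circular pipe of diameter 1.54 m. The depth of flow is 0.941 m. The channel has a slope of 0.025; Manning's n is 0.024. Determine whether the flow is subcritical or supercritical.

For a circular section of diameter D = 1.54 m at depth y = 0.941 m, the central angle is θ = 2 arccos(1 − 2y/D) = 3.589 rad. Then A = (D²/8)(θ − sin θ) = 1.192 m² and P = Dθ/2 = 2.764 m.
Hydraulic radius R = A/P = 1.192/2.764 = 0.4314 m.
V = (1/n) R^(2/3) √S = (1/0.024) × 0.4314^(2/3) × √0.025 = 3.762 m/s. Hydraulic depth D_h = A/T = 1.192/1.502 = 0.7942 m.
Froude number Fr = V/√(g·D_h) = 3.762/√(9.81×0.7942) = 1.35, which is greater than 1, so the flow is supercritical.

supercritical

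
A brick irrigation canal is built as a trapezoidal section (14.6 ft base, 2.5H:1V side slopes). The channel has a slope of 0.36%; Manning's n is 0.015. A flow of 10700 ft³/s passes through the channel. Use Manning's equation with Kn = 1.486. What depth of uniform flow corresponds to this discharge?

Manning's equation rearranged: A R^(2/3) = nQ / (1.486·√S) = 0.015 × 10700 / (1.486 × √0.0036) = 1800.
Try y = 9.86 ft: A R^(2/3) = 1237 — too small.
Try y = 14.5 ft: A R^(2/3) = 2938 — too large.
Try y = 11.7 ft: A R^(2/3) = 1807 — close enough.

y_n = 11.7 ft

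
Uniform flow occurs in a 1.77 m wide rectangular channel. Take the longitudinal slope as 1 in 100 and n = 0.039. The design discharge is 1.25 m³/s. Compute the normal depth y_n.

Manning's equation rearranged: A R^(2/3) = nQ / (1·√S) = 0.039 × 1.25 / (√0.01) = 0.4875.
Try y = 0.665 m: A R^(2/3) = 0.6172 — high.
Try y = 0.562 m: A R^(2/3) = 0.4881 — close enough.

y_n = 0.562 m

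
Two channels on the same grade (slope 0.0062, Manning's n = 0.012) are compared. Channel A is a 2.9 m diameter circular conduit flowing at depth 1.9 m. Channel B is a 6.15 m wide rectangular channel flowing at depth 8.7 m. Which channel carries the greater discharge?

channel B

Channel A: For a circular section of diameter D = 2.9 m at depth y = 1.9 m, the central angle is θ = 2 arccos(1 − 2y/D) = 3.773 rad. Then A = (D²/8)(θ − sin θ) = 4.586 m² and P = Dθ/2 = 5.47 m. Hydraulic radius R = A/P = 4.586/5.47 = 0.8384 m. Q_A = (1/0.012)·4.586·0.8384^(2/3)·√0.0062 = 26.76 m³/s.
Channel B: Flow area A = b·y = 6.15 × 8.7 = 53.5 m². Wetted perimeter P = b + 2y = 6.15 + 2×8.7 = 23.55 m. Hydraulic radius R = A/P = 53.5/23.55 = 2.272 m. Q_B = (1/0.012)·53.5·2.272^(2/3)·√0.0062 = 606.8 m³/s.
Q_A = 26.76 m³/s vs Q_B = 606.8 m³/s, so channel B carries more.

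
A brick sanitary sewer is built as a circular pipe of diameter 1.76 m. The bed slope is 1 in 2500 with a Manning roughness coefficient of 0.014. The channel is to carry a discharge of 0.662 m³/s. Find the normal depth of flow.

y_n = 0.695 m

Manning's equation rearranged: A R^(2/3) = nQ / (1·√S) = 0.014 × 0.662 / (√0.0004) = 0.4634.
Try y = 0.797 m: A R^(2/3) = 0.5928 — too large.
Try y = 0.499 m: A R^(2/3) = 0.2469 — too small.
Try y = 0.695 m: A R^(2/3) = 0.4632 — matches.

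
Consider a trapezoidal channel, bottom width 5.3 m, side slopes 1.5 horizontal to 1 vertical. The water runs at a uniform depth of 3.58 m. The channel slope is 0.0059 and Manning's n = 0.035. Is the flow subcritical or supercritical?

With bottom width b = 5.3 m and side slope z = 1.5: A = (b + zy)y = (5.3 + 1.5×3.58)×3.58 = 38.2 m²; P = b + 2y√(1+z²) = 5.3 + 2×3.58×1.803 = 18.21 m.
Hydraulic radius R = A/P = 38.2/18.21 = 2.098 m.
V = (1/n) R^(2/3) √S = (1/0.035) × 2.098^(2/3) × √0.0059 = 3.597 m/s. Hydraulic depth D_h = A/T = 38.2/16.04 = 2.381 m.
Froude number Fr = V/√(g·D_h) = 3.597/√(9.81×2.381) = 0.744, which is less than 1, so the flow is subcritical.

subcritical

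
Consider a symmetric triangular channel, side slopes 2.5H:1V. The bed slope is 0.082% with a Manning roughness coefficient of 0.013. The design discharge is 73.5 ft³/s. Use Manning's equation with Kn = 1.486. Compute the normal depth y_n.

Manning's equation rearranged: A R^(2/3) = nQ / (1.486·√S) = 0.013 × 73.5 / (1.486 × √0.00082) = 22.45.
Try y = 1.97 ft: A R^(2/3) = 9.141 — short.
Try y = 3.35 ft: A R^(2/3) = 37.66 — over.
Try y = 2.76 ft: A R^(2/3) = 22.47 — matches.

y_n = 2.76 ft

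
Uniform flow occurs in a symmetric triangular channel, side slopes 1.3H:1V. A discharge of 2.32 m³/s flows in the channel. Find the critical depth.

y_c = 0.917 m

At critical depth, Q² T / (g A³) = 1, i.e. A³/T = Q²/g = 2.32²/9.81 = 0.5487.
Try y = 0.669 m: A³/T = 0.1132 — too small.
Try y = 0.917 m: A³/T = 0.5479 — matches.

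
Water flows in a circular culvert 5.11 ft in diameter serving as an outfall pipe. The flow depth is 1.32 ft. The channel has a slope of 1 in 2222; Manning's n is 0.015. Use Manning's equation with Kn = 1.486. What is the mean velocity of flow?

For a circular section of diameter D = 5.11 ft at depth y = 1.32 ft, the central angle is θ = 2 arccos(1 − 2y/D) = 2.133 rad. Then A = (D²/8)(θ − sin θ) = 4.199 ft² and P = Dθ/2 = 5.449 ft.
Hydraulic radius R = A/P = 4.199/5.449 = 0.7705 ft.
From Manning's equation, V = (1.486/n) R^(2/3) S^(1/2) = (1.486/0.015) × 0.7705^(2/3) × 0.00045^(1/2) = 1.77 ft/s.

V = 1.77 ft/s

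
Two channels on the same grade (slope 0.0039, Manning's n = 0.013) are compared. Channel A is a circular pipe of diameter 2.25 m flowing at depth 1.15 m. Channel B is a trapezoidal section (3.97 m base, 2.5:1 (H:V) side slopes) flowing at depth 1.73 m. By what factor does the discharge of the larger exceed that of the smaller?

Channel A: For a circular section of diameter D = 2.25 m at depth y = 1.15 m, the central angle is θ = 2 arccos(1 − 2y/D) = 3.186 rad. Then A = (D²/8)(θ − sin θ) = 2.044 m² and P = Dθ/2 = 3.584 m. Hydraulic radius R = A/P = 2.044/3.584 = 0.5703 m. Q_A = (1/0.013)·2.044·0.5703^(2/3)·√0.0039 = 6.754 m³/s.
Channel B: With bottom width b = 3.97 m and side slope z = 2.5: A = (b + zy)y = (3.97 + 2.5×1.73)×1.73 = 14.35 m²; P = b + 2y√(1+z²) = 3.97 + 2×1.73×2.693 = 13.29 m. Hydraulic radius R = A/P = 14.35/13.29 = 1.08 m. Q_B = (1/0.013)·14.35·1.08^(2/3)·√0.0039 = 72.57 m³/s.
The larger discharge is 72.57 m³/s and the smaller is 6.754 m³/s; the ratio is 10.7.

10.7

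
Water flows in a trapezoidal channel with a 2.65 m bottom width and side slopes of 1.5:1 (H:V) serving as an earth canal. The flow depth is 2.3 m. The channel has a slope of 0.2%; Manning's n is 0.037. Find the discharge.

Q = 20 m³/s

With bottom width b = 2.65 m and side slope z = 1.5: A = (b + zy)y = (2.65 + 1.5×2.3)×2.3 = 14.03 m²; P = b + 2y√(1+z²) = 2.65 + 2×2.3×1.803 = 10.94 m.
Hydraulic radius R = A/P = 14.03/10.94 = 1.282 m.
Manning's equation: Q = (1/n) A R^(2/3) S^(1/2) = (1/0.037) × 14.03 × 1.282^(2/3) × 0.002^(1/2) = 20 m³/s.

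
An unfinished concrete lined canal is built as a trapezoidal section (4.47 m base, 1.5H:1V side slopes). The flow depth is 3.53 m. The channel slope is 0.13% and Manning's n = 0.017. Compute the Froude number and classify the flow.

subcritical

With bottom width b = 4.47 m and side slope z = 1.5: A = (b + zy)y = (4.47 + 1.5×3.53)×3.53 = 34.47 m²; P = b + 2y√(1+z²) = 4.47 + 2×3.53×1.803 = 17.2 m.
Hydraulic radius R = A/P = 34.47/17.2 = 2.004 m.
V = (1/n) R^(2/3) √S = (1/0.017) × 2.004^(2/3) × √0.0013 = 3.372 m/s. Hydraulic depth D_h = A/T = 34.47/15.06 = 2.289 m.
Froude number Fr = V/√(g·D_h) = 3.372/√(9.81×2.289) = 0.712, which is less than 1, so the flow is subcritical.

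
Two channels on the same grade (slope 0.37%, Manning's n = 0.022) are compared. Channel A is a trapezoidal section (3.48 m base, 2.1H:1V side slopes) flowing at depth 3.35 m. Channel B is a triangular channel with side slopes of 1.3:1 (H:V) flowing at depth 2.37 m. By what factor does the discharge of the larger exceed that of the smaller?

Channel A: With bottom width b = 3.48 m and side slope z = 2.1: A = (b + zy)y = (3.48 + 2.1×3.35)×3.35 = 35.23 m²; P = b + 2y√(1+z²) = 3.48 + 2×3.35×2.326 = 19.06 m. Hydraulic radius R = A/P = 35.23/19.06 = 1.848 m. Q_A = (1/0.022)·35.23·1.848^(2/3)·√0.0037 = 146.7 m³/s.
Channel B: For a triangular section with side slope z = 1.3: A = zy² = 1.3×2.37² = 7.302 m²; P = 2y√(1+z²) = 2×2.37×1.64 = 7.774 m. Hydraulic radius R = A/P = 7.302/7.774 = 0.9393 m. Q_B = (1/0.022)·7.302·0.9393^(2/3)·√0.0037 = 19.36 m³/s.
The larger discharge is 146.7 m³/s and the smaller is 19.36 m³/s; the ratio is 7.57.

7.57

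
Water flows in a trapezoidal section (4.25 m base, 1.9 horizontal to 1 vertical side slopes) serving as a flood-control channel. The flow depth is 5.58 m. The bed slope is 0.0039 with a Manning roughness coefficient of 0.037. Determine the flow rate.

Q = 287 m³/s

With bottom width b = 4.25 m and side slope z = 1.9: A = (b + zy)y = (4.25 + 1.9×5.58)×5.58 = 82.87 m²; P = b + 2y√(1+z²) = 4.25 + 2×5.58×2.147 = 28.21 m.
Hydraulic radius R = A/P = 82.87/28.21 = 2.938 m.
Manning's equation: Q = (1/n) A R^(2/3) S^(1/2) = (1/0.037) × 82.87 × 2.938^(2/3) × 0.0039^(1/2) = 287 m³/s.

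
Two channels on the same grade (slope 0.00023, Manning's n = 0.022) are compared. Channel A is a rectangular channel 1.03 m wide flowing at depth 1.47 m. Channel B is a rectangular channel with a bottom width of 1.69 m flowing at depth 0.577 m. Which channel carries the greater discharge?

channel A

Channel A: Flow area A = b·y = 1.03 × 1.47 = 1.514 m². Wetted perimeter P = b + 2y = 1.03 + 2×1.47 = 3.97 m. Hydraulic radius R = A/P = 1.514/3.97 = 0.3814 m. Q_A = (1/0.022)·1.514·0.3814^(2/3)·√0.00023 = 0.5489 m³/s.
Channel B: Flow area A = b·y = 1.69 × 0.577 = 0.9751 m². Wetted perimeter P = b + 2y = 1.69 + 2×0.577 = 2.844 m. Hydraulic radius R = A/P = 0.9751/2.844 = 0.3429 m. Q_B = (1/0.022)·0.9751·0.3429^(2/3)·√0.00023 = 0.3293 m³/s.
Q_A = 0.5489 m³/s vs Q_B = 0.3293 m³/s, so channel A carries more.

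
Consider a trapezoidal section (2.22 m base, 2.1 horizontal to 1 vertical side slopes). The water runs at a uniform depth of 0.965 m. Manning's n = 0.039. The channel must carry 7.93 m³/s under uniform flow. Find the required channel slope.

With bottom width b = 2.22 m and side slope z = 2.1: A = (b + zy)y = (2.22 + 2.1×0.965)×0.965 = 4.098 m²; P = b + 2y√(1+z²) = 2.22 + 2×0.965×2.326 = 6.709 m.
Hydraulic radius R = A/P = 4.098/6.709 = 0.6108 m.
From Manning's equation, S = [nQ / (1 A R^(2/3))]² = [0.039 × 7.93 / (1 × 4.098 × 0.6108^(2/3))]² = 0.011.

S = 0.011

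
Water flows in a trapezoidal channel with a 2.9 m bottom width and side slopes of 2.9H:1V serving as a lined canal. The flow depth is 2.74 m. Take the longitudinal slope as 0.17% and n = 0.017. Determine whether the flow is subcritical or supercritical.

With bottom width b = 2.9 m and side slope z = 2.9: A = (b + zy)y = (2.9 + 2.9×2.74)×2.74 = 29.72 m²; P = b + 2y√(1+z²) = 2.9 + 2×2.74×3.068 = 19.71 m.
Hydraulic radius R = A/P = 29.72/19.71 = 1.508 m.
V = (1/n) R^(2/3) √S = (1/0.017) × 1.508^(2/3) × √0.0017 = 3.189 m/s. Hydraulic depth D_h = A/T = 29.72/18.79 = 1.581 m.
Froude number Fr = V/√(g·D_h) = 3.189/√(9.81×1.581) = 0.81, which is less than 1, so the flow is subcritical.

subcritical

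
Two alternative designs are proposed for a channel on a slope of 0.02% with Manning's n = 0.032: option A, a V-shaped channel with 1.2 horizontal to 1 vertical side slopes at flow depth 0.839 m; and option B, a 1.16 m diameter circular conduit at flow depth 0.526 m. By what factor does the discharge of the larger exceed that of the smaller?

Channel A: For a triangular section with side slope z = 1.2: A = zy² = 1.2×0.839² = 0.8447 m²; P = 2y√(1+z²) = 2×0.839×1.562 = 2.621 m. Hydraulic radius R = A/P = 0.8447/2.621 = 0.3223 m. Q_A = (1/0.032)·0.8447·0.3223^(2/3)·√0.0002 = 0.1755 m³/s.
Channel B: For a circular section of diameter D = 1.16 m at depth y = 0.526 m, the central angle is θ = 2 arccos(1 − 2y/D) = 2.955 rad. Then A = (D²/8)(θ − sin θ) = 0.4659 m² and P = Dθ/2 = 1.714 m. Hydraulic radius R = A/P = 0.4659/1.714 = 0.2718 m. Q_B = (1/0.032)·0.4659·0.2718^(2/3)·√0.0002 = 0.08639 m³/s.
The larger discharge is 0.1755 m³/s and the smaller is 0.08639 m³/s; the ratio is 2.03.

2.03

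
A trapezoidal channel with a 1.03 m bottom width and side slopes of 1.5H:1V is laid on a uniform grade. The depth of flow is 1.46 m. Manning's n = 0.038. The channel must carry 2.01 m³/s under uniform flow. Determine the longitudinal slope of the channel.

S = 0.00039

With bottom width b = 1.03 m and side slope z = 1.5: A = (b + zy)y = (1.03 + 1.5×1.46)×1.46 = 4.701 m²; P = b + 2y√(1+z²) = 1.03 + 2×1.46×1.803 = 6.294 m.
Hydraulic radius R = A/P = 4.701/6.294 = 0.7469 m.
From Manning's equation, S = [nQ / (1 A R^(2/3))]² = [0.038 × 2.01 / (1 × 4.701 × 0.7469^(2/3))]² = 0.00039.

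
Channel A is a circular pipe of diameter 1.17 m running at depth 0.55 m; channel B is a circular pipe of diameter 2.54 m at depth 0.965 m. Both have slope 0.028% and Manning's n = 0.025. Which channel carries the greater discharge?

Channel A: For a circular section of diameter D = 1.17 m at depth y = 0.55 m, the central angle is θ = 2 arccos(1 − 2y/D) = 3.022 rad. Then A = (D²/8)(θ − sin θ) = 0.4966 m² and P = Dθ/2 = 1.768 m. Hydraulic radius R = A/P = 0.4966/1.768 = 0.2809 m. Q_A = (1/0.025)·0.4966·0.2809^(2/3)·√0.00028 = 0.1426 m³/s.
Channel B: For a circular section of diameter D = 2.54 m at depth y = 0.965 m, the central angle is θ = 2 arccos(1 − 2y/D) = 2.657 rad. Then A = (D²/8)(θ − sin θ) = 1.766 m² and P = Dθ/2 = 3.374 m. Hydraulic radius R = A/P = 1.766/3.374 = 0.5235 m. Q_B = (1/0.025)·1.766·0.5235^(2/3)·√0.00028 = 0.768 m³/s.
Q_A = 0.1426 m³/s vs Q_B = 0.768 m³/s, so channel B carries more.

channel B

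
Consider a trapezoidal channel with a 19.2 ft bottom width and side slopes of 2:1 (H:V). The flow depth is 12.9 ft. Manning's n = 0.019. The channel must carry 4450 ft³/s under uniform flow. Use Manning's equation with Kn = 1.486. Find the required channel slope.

S = 0.000649

With bottom width b = 19.2 ft and side slope z = 2: A = (b + zy)y = (19.2 + 2×12.9)×12.9 = 580.5 ft²; P = b + 2y√(1+z²) = 19.2 + 2×12.9×2.236 = 76.89 ft.
Hydraulic radius R = A/P = 580.5/76.89 = 7.55 ft.
From Manning's equation, S = [nQ / (1.486 A R^(2/3))]² = [0.019 × 4450 / (1.486 × 580.5 × 7.55^(2/3))]² = 0.000649.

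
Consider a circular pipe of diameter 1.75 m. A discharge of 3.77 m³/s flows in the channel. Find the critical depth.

y_c = 0.966 m

At critical depth, Q² T / (g A³) = 1, i.e. A³/T = Q²/g = 3.77²/9.81 = 1.449.
At y = 0.837 m: A³/T = 0.8389 — too small.
At y = 1.14 m: A³/T = 2.739 — too large.
At y = 0.966 m: A³/T = 1.45 — matches.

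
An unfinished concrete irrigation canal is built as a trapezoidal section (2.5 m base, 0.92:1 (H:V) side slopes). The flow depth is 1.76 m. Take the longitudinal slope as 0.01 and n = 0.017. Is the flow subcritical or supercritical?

supercritical

With bottom width b = 2.5 m and side slope z = 0.92: A = (b + zy)y = (2.5 + 0.92×1.76)×1.76 = 7.25 m²; P = b + 2y√(1+z²) = 2.5 + 2×1.76×1.359 = 7.283 m.
Hydraulic radius R = A/P = 7.25/7.283 = 0.9954 m.
V = (1/n) R^(2/3) √S = (1/0.017) × 0.9954^(2/3) × √0.01 = 5.864 m/s. Hydraulic depth D_h = A/T = 7.25/5.738 = 1.263 m.
Froude number Fr = V/√(g·D_h) = 5.864/√(9.81×1.263) = 1.67, which is greater than 1, so the flow is supercritical.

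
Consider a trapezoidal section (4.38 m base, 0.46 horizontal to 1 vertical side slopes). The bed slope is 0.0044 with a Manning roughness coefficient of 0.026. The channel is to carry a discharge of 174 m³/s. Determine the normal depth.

Manning's equation rearranged: A R^(2/3) = nQ / (1·√S) = 0.026 × 174 / (√0.0044) = 68.2.
Try y = 3.95 m: A R^(2/3) = 37.18 — low.
Try y = 6.04 m: A R^(2/3) = 78.49 — high.
Try y = 5.59 m: A R^(2/3) = 68.27 — close enough.

y_n = 5.59 m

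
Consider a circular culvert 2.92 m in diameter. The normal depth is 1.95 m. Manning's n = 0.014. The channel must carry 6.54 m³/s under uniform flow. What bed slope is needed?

For a circular section of diameter D = 2.92 m at depth y = 1.95 m, the central angle is θ = 2 arccos(1 − 2y/D) = 3.826 rad. Then A = (D²/8)(θ − sin θ) = 4.752 m² and P = Dθ/2 = 5.586 m.
Hydraulic radius R = A/P = 4.752/5.586 = 0.8506 m.
From Manning's equation, S = [nQ / (1 A R^(2/3))]² = [0.014 × 6.54 / (1 × 4.752 × 0.8506^(2/3))]² = 0.000461.

S = 0.000461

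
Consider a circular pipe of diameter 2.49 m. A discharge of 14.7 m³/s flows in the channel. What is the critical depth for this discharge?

At critical depth, Q² T / (g A³) = 1, i.e. A³/T = Q²/g = 14.7²/9.81 = 22.03.
Trying y = 1.37 m: A³/T = 8.353 — short.
Trying y = 2.23 m: A³/T = 63.9 — over.
Trying y = 1.76 m: A³/T = 21.98 — close enough.

y_c = 1.76 m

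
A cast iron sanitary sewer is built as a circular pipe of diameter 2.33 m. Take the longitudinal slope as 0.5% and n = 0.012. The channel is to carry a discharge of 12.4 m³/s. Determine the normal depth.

y_n = 1.45 m

Manning's equation rearranged: A R^(2/3) = nQ / (1·√S) = 0.012 × 12.4 / (√0.005) = 2.104.
Trying y = 1.68 m: A R^(2/3) = 2.586 — high.
Trying y = 1.13 m: A R^(2/3) = 1.411 — low.
Trying y = 1.45 m: A R^(2/3) = 2.111 — ≈ 2.104.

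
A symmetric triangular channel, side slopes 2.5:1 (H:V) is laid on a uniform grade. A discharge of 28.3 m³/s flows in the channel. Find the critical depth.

At critical depth, Q² T / (g A³) = 1, i.e. A³/T = Q²/g = 28.3²/9.81 = 81.64.
Try y = 1.68 m: A³/T = 41.82 — short.
Try y = 2.31 m: A³/T = 205.5 — over.
Try y = 1.92 m: A³/T = 81.54 — close enough.

y_c = 1.92 m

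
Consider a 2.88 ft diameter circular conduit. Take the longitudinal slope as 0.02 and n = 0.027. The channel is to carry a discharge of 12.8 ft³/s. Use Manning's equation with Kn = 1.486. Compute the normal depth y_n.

Manning's equation rearranged: A R^(2/3) = nQ / (1.486·√S) = 0.027 × 12.8 / (1.486 × √0.02) = 1.645.
At y = 0.804 ft: A R^(2/3) = 0.8909 — short.
At y = 1.38 ft: A R^(2/3) = 2.433 — over.
At y = 1.11 ft: A R^(2/3) = 1.647 — close enough.

y_n = 1.11 ft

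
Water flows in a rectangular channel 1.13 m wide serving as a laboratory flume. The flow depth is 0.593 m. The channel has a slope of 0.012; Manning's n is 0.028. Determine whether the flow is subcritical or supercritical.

Flow area A = b·y = 1.13 × 0.593 = 0.6701 m². Wetted perimeter P = b + 2y = 1.13 + 2×0.593 = 2.316 m.
Hydraulic radius R = A/P = 0.6701/2.316 = 0.2893 m.
V = (1/n) R^(2/3) √S = (1/0.028) × 0.2893^(2/3) × √0.012 = 1.711 m/s. Hydraulic depth D_h = A/T = 0.6701/1.13 = 0.593 m.
Froude number Fr = V/√(g·D_h) = 1.711/√(9.81×0.593) = 0.71, which is less than 1, so the flow is subcritical.

subcritical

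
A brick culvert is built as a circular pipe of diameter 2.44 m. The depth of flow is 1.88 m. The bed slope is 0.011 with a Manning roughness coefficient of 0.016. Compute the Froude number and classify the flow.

For a circular section of diameter D = 2.44 m at depth y = 1.88 m, the central angle is θ = 2 arccos(1 − 2y/D) = 4.285 rad. Then A = (D²/8)(θ − sin θ) = 3.866 m² and P = Dθ/2 = 5.227 m.
Hydraulic radius R = A/P = 3.866/5.227 = 0.7395 m.
V = (1/n) R^(2/3) √S = (1/0.016) × 0.7395^(2/3) × √0.011 = 5.361 m/s. Hydraulic depth D_h = A/T = 3.866/2.052 = 1.884 m.
Froude number Fr = V/√(g·D_h) = 5.361/√(9.81×1.884) = 1.25, which is greater than 1, so the flow is supercritical.

supercritical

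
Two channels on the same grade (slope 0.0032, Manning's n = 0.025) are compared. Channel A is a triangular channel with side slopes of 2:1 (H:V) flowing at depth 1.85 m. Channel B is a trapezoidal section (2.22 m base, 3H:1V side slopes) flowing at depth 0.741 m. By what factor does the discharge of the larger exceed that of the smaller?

Channel A: For a triangular section with side slope z = 2: A = zy² = 2×1.85² = 6.845 m²; P = 2y√(1+z²) = 2×1.85×2.236 = 8.273 m. Hydraulic radius R = A/P = 6.845/8.273 = 0.8273 m. Q_A = (1/0.025)·6.845·0.8273^(2/3)·√0.0032 = 13.65 m³/s.
Channel B: With bottom width b = 2.22 m and side slope z = 3: A = (b + zy)y = (2.22 + 3×0.741)×0.741 = 3.292 m²; P = b + 2y√(1+z²) = 2.22 + 2×0.741×3.162 = 6.906 m. Hydraulic radius R = A/P = 3.292/6.906 = 0.4767 m. Q_B = (1/0.025)·3.292·0.4767^(2/3)·√0.0032 = 4.546 m³/s.
The larger discharge is 13.65 m³/s and the smaller is 4.546 m³/s; the ratio is 3.

3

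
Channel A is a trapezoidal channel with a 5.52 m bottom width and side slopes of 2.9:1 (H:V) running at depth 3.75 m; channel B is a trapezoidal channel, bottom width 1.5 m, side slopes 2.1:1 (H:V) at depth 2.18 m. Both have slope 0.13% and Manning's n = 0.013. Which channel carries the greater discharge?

Channel A: With bottom width b = 5.52 m and side slope z = 2.9: A = (b + zy)y = (5.52 + 2.9×3.75)×3.75 = 61.48 m²; P = b + 2y√(1+z²) = 5.52 + 2×3.75×3.068 = 28.53 m. Hydraulic radius R = A/P = 61.48/28.53 = 2.155 m. Q_A = (1/0.013)·61.48·2.155^(2/3)·√0.0013 = 284.5 m³/s.
Channel B: With bottom width b = 1.5 m and side slope z = 2.1: A = (b + zy)y = (1.5 + 2.1×2.18)×2.18 = 13.25 m²; P = b + 2y√(1+z²) = 1.5 + 2×2.18×2.326 = 11.64 m. Hydraulic radius R = A/P = 13.25/11.64 = 1.138 m. Q_B = (1/0.013)·13.25·1.138^(2/3)·√0.0013 = 40.06 m³/s.
Q_A = 284.5 m³/s vs Q_B = 40.06 m³/s, so channel A carries more.

channel A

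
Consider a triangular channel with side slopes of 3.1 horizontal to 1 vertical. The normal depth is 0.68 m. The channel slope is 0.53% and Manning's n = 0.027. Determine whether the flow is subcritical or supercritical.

subcritical

For a triangular section with side slope z = 3.1: A = zy² = 3.1×0.68² = 1.433 m²; P = 2y√(1+z²) = 2×0.68×3.257 = 4.43 m.
Hydraulic radius R = A/P = 1.433/4.43 = 0.3236 m.
V = (1/n) R^(2/3) √S = (1/0.027) × 0.3236^(2/3) × √0.0053 = 1.271 m/s. Hydraulic depth D_h = A/T = 1.433/4.216 = 0.34 m.
Froude number Fr = V/√(g·D_h) = 1.271/√(9.81×0.34) = 0.696, which is less than 1, so the flow is subcritical.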